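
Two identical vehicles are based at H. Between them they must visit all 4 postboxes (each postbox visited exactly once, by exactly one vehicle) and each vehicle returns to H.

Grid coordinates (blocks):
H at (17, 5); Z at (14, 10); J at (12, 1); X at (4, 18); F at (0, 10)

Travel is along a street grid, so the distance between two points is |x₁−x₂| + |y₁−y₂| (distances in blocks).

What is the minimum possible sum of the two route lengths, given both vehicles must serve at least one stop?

78 blocks — the smallest possible combined total.

Check every non-empty split of the stops between the two vehicles; for each half take its own optimal tour:
  {Z} + {J, X, F}: 16 + 68 = 84
  {J} + {Z, X, F}: 18 + 60 = 78
  {Z, J} + {X, F}: 28 + 60 = 88
  {X} + {Z, J, F}: 52 + 52 = 104
  {Z, X} + {J, F}: 52 + 52 = 104
  {J, X} + {Z, F}: 60 + 44 = 104
  … (7 splits in total)
Best: vehicle 1 H → J → H = 18; vehicle 2 H → Z → X → F → H = 60; combined 78.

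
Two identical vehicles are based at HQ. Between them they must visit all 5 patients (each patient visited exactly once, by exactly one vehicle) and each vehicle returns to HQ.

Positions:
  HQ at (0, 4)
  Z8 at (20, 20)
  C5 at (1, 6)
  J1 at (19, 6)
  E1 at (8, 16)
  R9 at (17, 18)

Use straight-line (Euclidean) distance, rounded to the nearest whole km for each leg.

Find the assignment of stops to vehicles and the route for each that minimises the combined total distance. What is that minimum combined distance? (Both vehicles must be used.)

Try each way of splitting the stops between the two vehicles (each non-empty) and, for each split, find the best tour for each vehicle:
  {Z8} + {C5, J1, E1, R9}: 52 + 54 = 106
  {C5} + {Z8, J1, E1, R9}: 4 + 60 = 64
  {Z8, C5} + {J1, E1, R9}: 52 + 54 = 106
  {J1} + {Z8, C5, E1, R9}: 38 + 53 = 91
  {Z8, J1} + {C5, E1, R9}: 59 + 45 = 104
  {C5, J1} + {Z8, E1, R9}: 39 + 53 = 92
  … (15 splits in total)
Best: vehicle 1 HQ → C5 → HQ = 4; vehicle 2 HQ → J1 → Z8 → R9 → E1 → HQ = 60; combined 64.

64 km — the smallest possible combined total.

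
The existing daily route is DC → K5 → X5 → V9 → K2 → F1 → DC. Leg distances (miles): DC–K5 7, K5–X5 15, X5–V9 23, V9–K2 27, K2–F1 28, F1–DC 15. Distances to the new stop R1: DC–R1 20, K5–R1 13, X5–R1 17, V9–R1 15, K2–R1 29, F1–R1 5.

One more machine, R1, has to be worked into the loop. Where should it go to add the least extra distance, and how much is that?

Adding 6 miles by placing R1 on the K2–F1 leg.

Insertion cost between consecutive stops i–j is d(i,R1) + d(R1,j) − d(i,j):
  between DC and K5: 20 + 13 − 7 = 26
  between K5 and X5: 13 + 17 − 15 = 15
  between X5 and V9: 17 + 15 − 23 = 9
  between V9 and K2: 15 + 29 − 27 = 17
  between K2 and F1: 29 + 5 − 28 = 6
  between F1 and DC: 5 + 20 − 15 = 10
Cheapest insertion is between K2 and F1, adding 6.
New total = 115 + 6 = 121.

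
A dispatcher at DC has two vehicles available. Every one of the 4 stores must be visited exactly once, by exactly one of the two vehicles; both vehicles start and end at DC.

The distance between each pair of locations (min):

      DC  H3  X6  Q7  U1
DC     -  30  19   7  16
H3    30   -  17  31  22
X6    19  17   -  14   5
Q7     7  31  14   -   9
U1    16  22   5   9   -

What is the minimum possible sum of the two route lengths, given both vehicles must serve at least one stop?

Check every non-empty split of the stops between the two vehicles; for each half take its own optimal tour:
  {H3} + {X6, Q7, U1}: 60 + 40 = 100
  {X6} + {H3, Q7, U1}: 38 + 68 = 106
  {H3, X6} + {Q7, U1}: 66 + 32 = 98
  {Q7} + {H3, X6, U1}: 14 + 68 = 82
  {H3, Q7} + {X6, U1}: 68 + 40 = 108
  {X6, Q7} + {H3, U1}: 40 + 68 = 108
  … (7 splits in total)
Best: vehicle 1 DC → Q7 → DC = 14; vehicle 2 DC → H3 → X6 → U1 → DC = 68; combined 82.

82 min — the smallest possible combined total.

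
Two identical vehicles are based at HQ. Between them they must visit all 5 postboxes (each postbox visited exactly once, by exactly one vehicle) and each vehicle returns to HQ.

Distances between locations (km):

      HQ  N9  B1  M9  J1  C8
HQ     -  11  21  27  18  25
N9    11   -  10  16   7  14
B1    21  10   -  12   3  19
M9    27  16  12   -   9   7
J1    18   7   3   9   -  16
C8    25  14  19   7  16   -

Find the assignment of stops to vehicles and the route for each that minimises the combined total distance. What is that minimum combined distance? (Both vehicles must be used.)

Minimum combined distance: 87 km.

Check every non-empty split of the stops between the two vehicles; for each half take its own optimal tour:
  {N9} + {B1, M9, J1, C8}: 22 + 65 = 87
  {B1} + {N9, M9, J1, C8}: 42 + 59 = 101
  {N9, B1} + {M9, J1, C8}: 42 + 59 = 101
  {M9} + {N9, B1, J1, C8}: 54 + 65 = 119
  {N9, M9} + {B1, J1, C8}: 54 + 65 = 119
  {B1, M9} + {N9, J1, C8}: 60 + 59 = 119
  … (15 splits in total)
Best: vehicle 1 HQ → N9 → HQ = 22; vehicle 2 HQ → B1 → J1 → M9 → C8 → HQ = 65; combined 87.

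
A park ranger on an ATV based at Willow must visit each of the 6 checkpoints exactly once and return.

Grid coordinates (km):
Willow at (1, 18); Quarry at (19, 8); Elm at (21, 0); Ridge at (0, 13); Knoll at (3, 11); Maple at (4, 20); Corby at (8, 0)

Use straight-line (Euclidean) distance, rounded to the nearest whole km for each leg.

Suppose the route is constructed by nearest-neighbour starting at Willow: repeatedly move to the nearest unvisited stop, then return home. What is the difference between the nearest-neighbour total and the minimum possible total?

5 km longer than the optimal tour.

From Willow: Maple=4, Ridge=5, Knoll=7, Corby=19, Quarry=21, Elm=27 → choose Maple (4).
From Maple: Ridge=8, Knoll=9, Quarry=19, Corby=20, Elm=26 → choose Ridge (8).
From Ridge: Knoll=4, Corby=15, Quarry=20, Elm=25 → choose Knoll (4).
From Knoll: Corby=12, Quarry=16, Elm=21 → choose Corby (12).
From Corby: Elm=13, Quarry=14 → choose Elm (13).
From Elm: Quarry=8 → choose Quarry (8).
NN route Willow → Maple → Ridge → Knoll → Corby → Elm → Quarry → Willow costs 70.
Optimal: Willow → Ridge → Knoll → Corby → Elm → Quarry → Maple → Willow costs 65 (by enumerating all 360 distinct tours).
Excess = 70 − 65 = 5.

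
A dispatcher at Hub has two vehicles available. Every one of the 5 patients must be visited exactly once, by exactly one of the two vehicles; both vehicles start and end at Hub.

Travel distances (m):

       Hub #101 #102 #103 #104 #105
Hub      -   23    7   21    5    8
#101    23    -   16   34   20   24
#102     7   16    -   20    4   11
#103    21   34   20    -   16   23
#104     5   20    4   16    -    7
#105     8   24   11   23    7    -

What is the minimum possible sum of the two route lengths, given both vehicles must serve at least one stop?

Minimum combined distance: 94 m.

Try each way of splitting the stops between the two vehicles (each non-empty) and, for each split, find the best tour for each vehicle:
  {#101} + {#102, #103, #104, #105}: 46 + 58 = 104
  {#102} + {#101, #103, #104, #105}: 14 + 87 = 101
  {#101, #102} + {#103, #104, #105}: 46 + 52 = 98
  {#103} + {#101, #102, #104, #105}: 42 + 57 = 99
  {#101, #103} + {#102, #104, #105}: 78 + 26 = 104
  {#102, #103} + {#101, #104, #105}: 48 + 57 = 105
  … (15 splits in total)
  {#101, #102, #103, #104} + {#105}: 78 + 16 = 94  ← best
Best: vehicle 1 Hub → #102 → #101 → #103 → #104 → Hub = 78; vehicle 2 Hub → #105 → Hub = 16; combined 94.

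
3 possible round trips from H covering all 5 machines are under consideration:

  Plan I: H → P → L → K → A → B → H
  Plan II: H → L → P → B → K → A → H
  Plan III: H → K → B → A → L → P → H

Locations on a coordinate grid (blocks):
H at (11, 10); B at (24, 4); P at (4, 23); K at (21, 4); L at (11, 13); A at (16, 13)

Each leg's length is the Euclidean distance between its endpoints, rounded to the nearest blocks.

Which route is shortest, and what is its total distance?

59 blocks — Plan III is the shortest.

Plan I: 15 + 12 + 13 + 10 + 12 + 14 = 76
Plan II: 3 + 12 + 28 + 3 + 10 + 6 = 62
Plan III: 12 + 3 + 12 + 5 + 12 + 15 = 59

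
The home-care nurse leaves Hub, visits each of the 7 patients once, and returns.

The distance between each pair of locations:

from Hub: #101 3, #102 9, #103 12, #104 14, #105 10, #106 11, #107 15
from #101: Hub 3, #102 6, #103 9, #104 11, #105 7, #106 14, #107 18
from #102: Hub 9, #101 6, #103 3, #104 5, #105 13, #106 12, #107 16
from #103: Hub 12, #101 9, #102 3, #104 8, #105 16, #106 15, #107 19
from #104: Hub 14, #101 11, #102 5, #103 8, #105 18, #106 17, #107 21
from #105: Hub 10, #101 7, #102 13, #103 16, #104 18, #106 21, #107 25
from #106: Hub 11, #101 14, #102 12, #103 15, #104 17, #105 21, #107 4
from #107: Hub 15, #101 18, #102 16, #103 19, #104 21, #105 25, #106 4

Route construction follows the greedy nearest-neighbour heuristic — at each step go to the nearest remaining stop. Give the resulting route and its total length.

At Hub the remaining stops are #101 3, #102 9, #105 10, #106 11, #103 12, #104 14, #107 15; go to #101.
At #101 the remaining stops are #102 6, #105 7, #103 9, #104 11, #106 14, #107 18; go to #102.
At #102 the remaining stops are #103 3, #104 5, #106 12, #105 13, #107 16; go to #103.
At #103 the remaining stops are #104 8, #106 15, #105 16, #107 19; go to #104.
At #104 the remaining stops are #106 17, #105 18, #107 21; go to #106.
At #106 the remaining stops are #107 4, #105 21; go to #107.
At #107 the remaining stops are #105 25; go to #105.
Return #105→Hub: 10.
Total = 3 + 6 + 3 + 8 + 17 + 4 + 25 + 10 = 76.

Nearest-neighbour total = 76; route Hub → #101 → #102 → #103 → #104 → #106 → #107 → #105 → Hub.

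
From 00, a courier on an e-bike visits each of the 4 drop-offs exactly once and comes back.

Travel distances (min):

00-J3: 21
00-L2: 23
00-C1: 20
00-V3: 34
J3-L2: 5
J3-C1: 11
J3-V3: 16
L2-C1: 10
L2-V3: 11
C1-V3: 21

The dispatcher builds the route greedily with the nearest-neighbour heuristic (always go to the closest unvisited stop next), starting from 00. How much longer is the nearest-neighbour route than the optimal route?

7 min longer than the optimal tour.

From 00: C1=20, J3=21, L2=23, V3=34 → choose C1 (20).
From C1: L2=10, J3=11, V3=21 → choose L2 (10).
From L2: J3=5, V3=11 → choose J3 (5).
From J3: V3=16 → choose V3 (16).
NN route 00 → C1 → L2 → J3 → V3 → 00 costs 85.
Optimal: 00 → J3 → L2 → V3 → C1 → 00 costs 78 (by enumerating all 12 distinct tours).
Excess = 85 − 78 = 7.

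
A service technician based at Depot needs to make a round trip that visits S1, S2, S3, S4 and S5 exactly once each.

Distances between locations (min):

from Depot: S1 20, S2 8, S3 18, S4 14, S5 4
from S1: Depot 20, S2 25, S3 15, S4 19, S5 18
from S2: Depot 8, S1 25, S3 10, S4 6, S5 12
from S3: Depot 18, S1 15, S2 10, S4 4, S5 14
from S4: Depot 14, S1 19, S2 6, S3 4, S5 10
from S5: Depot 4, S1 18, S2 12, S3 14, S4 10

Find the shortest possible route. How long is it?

With 5 stops there are 5!/2 = 60 distinct round trips (a route and its reverse cost the same).
Depot-S1-S2-S3-S4-S5-Depot: 20+25+10+4+10+4 = 73
Depot-S1-S2-S3-S5-S4-Depot: 20+25+10+14+10+14 = 93
Depot-S1-S2-S4-S3-S5-Depot: 20+25+6+4+14+4 = 73
Depot-S1-S2-S4-S5-S3-Depot: 20+25+6+10+14+18 = 93
Depot-S1-S2-S5-S3-S4-Depot: 20+25+12+14+4+14 = 89
Depot-S1-S2-S5-S4-S3-Depot: 20+25+12+10+4+18 = 89
Depot-S1-S3-S2-S4-S5-Depot: 20+15+10+6+10+4 = 65
Depot-S1-S3-S2-S5-S4-Depot: 20+15+10+12+10+14 = 81
Depot-S1-S3-S4-S2-S5-Depot: 20+15+4+6+12+4 = 61
Depot-S1-S3-S4-S5-S2-Depot: 20+15+4+10+12+8 = 69
Depot-S1-S3-S5-S2-S4-Depot: 20+15+14+12+6+14 = 81
Depot-S1-S3-S5-S4-S2-Depot: 20+15+14+10+6+8 = 73
Depot-S1-S4-S2-S3-S5-Depot: 20+19+6+10+14+4 = 73
Depot-S1-S4-S2-S5-S3-Depot: 20+19+6+12+14+18 = 89
… (46 more)
Depot-S2-S4-S3-S1-S5-Depot: 8+6+4+15+18+4 = 55  ← best
The minimum is 55.
One optimal route: Depot → S2 → S4 → S3 → S1 → S5 → Depot (or its reverse).

Shortest round trip = 55 min.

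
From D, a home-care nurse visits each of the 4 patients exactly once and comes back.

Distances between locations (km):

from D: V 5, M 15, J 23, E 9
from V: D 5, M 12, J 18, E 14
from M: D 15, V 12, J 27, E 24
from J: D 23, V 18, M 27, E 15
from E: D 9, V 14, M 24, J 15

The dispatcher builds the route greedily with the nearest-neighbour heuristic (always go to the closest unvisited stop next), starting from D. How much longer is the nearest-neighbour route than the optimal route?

From D: V=5, E=9, M=15, J=23 → choose V (5).
From V: M=12, E=14, J=18 → choose M (12).
From M: E=24, J=27 → choose E (24).
From E: J=15 → choose J (15).
NN route D → V → M → E → J → D costs 79.
Optimal: D → V → M → J → E → D costs 68 (by enumerating all 12 distinct tours).
Excess = 79 − 68 = 11.

The nearest-neighbour route is 11 km longer than optimal.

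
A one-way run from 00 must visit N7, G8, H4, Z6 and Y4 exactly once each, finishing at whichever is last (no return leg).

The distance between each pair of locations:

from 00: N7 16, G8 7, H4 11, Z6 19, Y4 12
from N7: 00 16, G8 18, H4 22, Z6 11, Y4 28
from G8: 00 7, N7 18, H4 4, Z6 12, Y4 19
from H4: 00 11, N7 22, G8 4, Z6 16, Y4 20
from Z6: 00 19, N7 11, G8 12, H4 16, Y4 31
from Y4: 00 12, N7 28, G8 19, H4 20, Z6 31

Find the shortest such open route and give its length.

Shortest open route: 59.

There are 5! = 120 possible orderings.
00→N7→G8→H4→Z6→Y4: 16+18+4+16+31 = 85
00→N7→G8→H4→Y4→Z6: 16+18+4+20+31 = 89
00→N7→G8→Z6→H4→Y4: 16+18+12+16+20 = 82
00→N7→G8→Z6→Y4→H4: 16+18+12+31+20 = 97
00→N7→G8→Y4→H4→Z6: 16+18+19+20+16 = 89
00→N7→G8→Y4→Z6→H4: 16+18+19+31+16 = 100
00→N7→H4→G8→Z6→Y4: 16+22+4+12+31 = 85
00→N7→H4→G8→Y4→Z6: 16+22+4+19+31 = 92
00→N7→H4→Z6→G8→Y4: 16+22+16+12+19 = 85
00→N7→H4→Z6→Y4→G8: 16+22+16+31+19 = 104
00→N7→H4→Y4→G8→Z6: 16+22+20+19+12 = 89
00→N7→H4→Y4→Z6→G8: 16+22+20+31+12 = 101
00→N7→Z6→G8→H4→Y4: 16+11+12+4+20 = 63
00→N7→Z6→G8→Y4→H4: 16+11+12+19+20 = 78
… (106 more)
00→Y4→H4→G8→Z6→N7: 12+20+4+12+11 = 59  ← best
The minimum is 59.
One shortest path: 00 → Y4 → H4 → G8 → Z6 → N7.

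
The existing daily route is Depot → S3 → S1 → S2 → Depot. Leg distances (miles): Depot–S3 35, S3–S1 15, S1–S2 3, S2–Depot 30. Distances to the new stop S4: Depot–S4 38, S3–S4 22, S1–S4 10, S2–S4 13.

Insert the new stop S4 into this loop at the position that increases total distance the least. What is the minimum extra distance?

Insertion cost between consecutive stops i–j is d(i,S4) + d(S4,j) − d(i,j):
  between Depot and S3: 38 + 22 − 35 = 25
  between S3 and S1: 22 + 10 − 15 = 17
  between S1 and S2: 10 + 13 − 3 = 20
  between S2 and Depot: 13 + 38 − 30 = 21
Cheapest insertion is between S3 and S1, adding 17.
New total = 83 + 17 = 100.

Minimum extra distance: 17 miles, inserting S4 between S3 and S1.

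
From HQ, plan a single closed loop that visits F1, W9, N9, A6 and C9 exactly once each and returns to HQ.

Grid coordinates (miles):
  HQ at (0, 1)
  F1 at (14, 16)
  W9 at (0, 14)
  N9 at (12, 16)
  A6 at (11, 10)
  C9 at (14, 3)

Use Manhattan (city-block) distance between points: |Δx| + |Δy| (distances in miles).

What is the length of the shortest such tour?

With 5 stops there are 5!/2 = 60 distinct round trips (a route and its reverse cost the same).
HQ-F1-W9-N9-A6-C9-HQ: 29+16+14+7+10+16 = 92
HQ-F1-W9-N9-C9-A6-HQ: 29+16+14+15+10+20 = 104
HQ-F1-W9-A6-N9-C9-HQ: 29+16+15+7+15+16 = 98
HQ-F1-W9-A6-C9-N9-HQ: 29+16+15+10+15+27 = 112
HQ-F1-W9-C9-N9-A6-HQ: 29+16+25+15+7+20 = 112
HQ-F1-W9-C9-A6-N9-HQ: 29+16+25+10+7+27 = 114
HQ-F1-N9-W9-A6-C9-HQ: 29+2+14+15+10+16 = 86
HQ-F1-N9-W9-C9-A6-HQ: 29+2+14+25+10+20 = 100
HQ-F1-N9-A6-W9-C9-HQ: 29+2+7+15+25+16 = 94
HQ-F1-N9-A6-C9-W9-HQ: 29+2+7+10+25+13 = 86
HQ-F1-N9-C9-W9-A6-HQ: 29+2+15+25+15+20 = 106
HQ-F1-N9-C9-A6-W9-HQ: 29+2+15+10+15+13 = 84
HQ-F1-A6-W9-N9-C9-HQ: 29+9+15+14+15+16 = 98
HQ-F1-A6-W9-C9-N9-HQ: 29+9+15+25+15+27 = 120
… (46 more)
HQ-W9-F1-N9-A6-C9-HQ: 13+16+2+7+10+16 = 64  ← best
The minimum is 64.
One optimal route: HQ → W9 → F1 → N9 → A6 → C9 → HQ (or its reverse).

Minimum total distance: 64 miles.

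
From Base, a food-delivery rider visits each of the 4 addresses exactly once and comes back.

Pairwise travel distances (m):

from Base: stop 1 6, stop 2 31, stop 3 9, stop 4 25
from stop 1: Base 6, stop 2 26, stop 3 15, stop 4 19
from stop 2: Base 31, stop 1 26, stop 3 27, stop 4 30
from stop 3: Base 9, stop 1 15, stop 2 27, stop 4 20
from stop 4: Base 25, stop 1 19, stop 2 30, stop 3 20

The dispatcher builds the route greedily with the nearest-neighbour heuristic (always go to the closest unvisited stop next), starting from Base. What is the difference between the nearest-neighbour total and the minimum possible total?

11 m longer than the optimal tour.

Base: stop 1=6, stop 3=9, stop 4=25, stop 2=31 ⇒ stop 1
stop 1: stop 3=15, stop 4=19, stop 2=26 ⇒ stop 3
stop 3: stop 4=20, stop 2=27 ⇒ stop 4
stop 4: stop 2=30 ⇒ stop 2
NN route Base → stop 1 → stop 3 → stop 4 → stop 2 → Base costs 102.
Optimal: Base → stop 1 → stop 2 → stop 4 → stop 3 → Base costs 91 (by enumerating all 12 distinct tours).
Excess = 102 − 91 = 11.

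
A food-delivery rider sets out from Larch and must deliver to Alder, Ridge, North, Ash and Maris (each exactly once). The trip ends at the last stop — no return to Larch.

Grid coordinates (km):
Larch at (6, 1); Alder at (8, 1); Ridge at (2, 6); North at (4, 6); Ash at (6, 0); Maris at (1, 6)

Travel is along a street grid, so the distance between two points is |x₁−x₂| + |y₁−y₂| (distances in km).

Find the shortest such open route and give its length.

16 km — the minimum one-way total.

There are 5! = 120 possible orderings.
Larch → Alder → Ridge → North → Ash → Maris: 2+11+2+8+11 = 34
Larch → Alder → Ridge → North → Maris → Ash: 2+11+2+3+11 = 29
Larch → Alder → Ridge → Ash → North → Maris: 2+11+10+8+3 = 34
Larch → Alder → Ridge → Ash → Maris → North: 2+11+10+11+3 = 37
Larch → Alder → Ridge → Maris → North → Ash: 2+11+1+3+8 = 25
Larch → Alder → Ridge → Maris → Ash → North: 2+11+1+11+8 = 33
Larch → Alder → North → Ridge → Ash → Maris: 2+9+2+10+11 = 34
Larch → Alder → North → Ridge → Maris → Ash: 2+9+2+1+11 = 25
Larch → Alder → North → Ash → Ridge → Maris: 2+9+8+10+1 = 30
Larch → Alder → North → Ash → Maris → Ridge: 2+9+8+11+1 = 31
Larch → Alder → North → Maris → Ridge → Ash: 2+9+3+1+10 = 25
Larch → Alder → North → Maris → Ash → Ridge: 2+9+3+11+10 = 35
Larch → Alder → Ash → Ridge → North → Maris: 2+3+10+2+3 = 20
Larch → Alder → Ash → Ridge → Maris → North: 2+3+10+1+3 = 19
… (106 more)
Larch → Alder → Ash → North → Ridge → Maris: 2+3+8+2+1 = 16  ← best
The minimum is 16.
One shortest path: Larch → Alder → Ash → North → Ridge → Maris.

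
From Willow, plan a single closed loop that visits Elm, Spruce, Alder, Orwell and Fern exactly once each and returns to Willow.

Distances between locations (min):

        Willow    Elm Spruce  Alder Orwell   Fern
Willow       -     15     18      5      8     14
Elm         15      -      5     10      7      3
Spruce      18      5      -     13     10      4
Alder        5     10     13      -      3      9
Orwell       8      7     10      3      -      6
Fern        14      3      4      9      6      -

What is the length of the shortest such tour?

There are 60 distinct closed tours to check (reversals are equivalent).
Willow - Elm - Spruce - Alder - Orwell - Fern - Willow: 15+5+13+3+6+14 = 56
Willow - Elm - Spruce - Alder - Fern - Orwell - Willow: 15+5+13+9+6+8 = 56
Willow - Elm - Spruce - Orwell - Alder - Fern - Willow: 15+5+10+3+9+14 = 56
Willow - Elm - Spruce - Orwell - Fern - Alder - Willow: 15+5+10+6+9+5 = 50
Willow - Elm - Spruce - Fern - Alder - Orwell - Willow: 15+5+4+9+3+8 = 44
Willow - Elm - Spruce - Fern - Orwell - Alder - Willow: 15+5+4+6+3+5 = 38
Willow - Elm - Alder - Spruce - Orwell - Fern - Willow: 15+10+13+10+6+14 = 68
Willow - Elm - Alder - Spruce - Fern - Orwell - Willow: 15+10+13+4+6+8 = 56
Willow - Elm - Alder - Orwell - Spruce - Fern - Willow: 15+10+3+10+4+14 = 56
Willow - Elm - Alder - Orwell - Fern - Spruce - Willow: 15+10+3+6+4+18 = 56
Willow - Elm - Alder - Fern - Spruce - Orwell - Willow: 15+10+9+4+10+8 = 56
Willow - Elm - Alder - Fern - Orwell - Spruce - Willow: 15+10+9+6+10+18 = 68
Willow - Elm - Orwell - Spruce - Alder - Fern - Willow: 15+7+10+13+9+14 = 68
Willow - Elm - Orwell - Spruce - Fern - Alder - Willow: 15+7+10+4+9+5 = 50
… (46 more)
The minimum is 38.
One optimal route: Willow → Elm → Spruce → Fern → Orwell → Alder → Willow (or its reverse).

38 min — the shortest possible round trip.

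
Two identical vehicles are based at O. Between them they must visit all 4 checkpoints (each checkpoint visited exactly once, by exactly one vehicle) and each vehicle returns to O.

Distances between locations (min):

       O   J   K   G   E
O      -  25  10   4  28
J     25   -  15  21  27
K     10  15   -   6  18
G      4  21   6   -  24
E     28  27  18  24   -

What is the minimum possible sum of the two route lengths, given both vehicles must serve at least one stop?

Check every non-empty split of the stops between the two vehicles; for each half take its own optimal tour:
  {J} + {K, G, E}: 50 + 56 = 106
  {K} + {J, G, E}: 20 + 80 = 100
  {J, K} + {G, E}: 50 + 56 = 106
  {G} + {J, K, E}: 8 + 80 = 88
  {J, G} + {K, E}: 50 + 56 = 106
  {K, G} + {J, E}: 20 + 80 = 100
  … (7 splits in total)
Best: vehicle 1 O → G → O = 8; vehicle 2 O → J → E → K → O = 80; combined 88.

Minimum combined distance: 88 min.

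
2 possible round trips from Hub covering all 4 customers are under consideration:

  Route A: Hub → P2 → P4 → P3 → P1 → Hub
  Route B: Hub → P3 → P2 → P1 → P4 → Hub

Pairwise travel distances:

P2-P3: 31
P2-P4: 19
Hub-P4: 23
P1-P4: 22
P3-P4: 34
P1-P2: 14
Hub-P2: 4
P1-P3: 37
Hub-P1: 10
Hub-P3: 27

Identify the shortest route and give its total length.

104 — Route A is the shortest.

Route A: 4 + 19 + 34 + 37 + 10 = 104
Route B: 27 + 31 + 14 + 22 + 23 = 117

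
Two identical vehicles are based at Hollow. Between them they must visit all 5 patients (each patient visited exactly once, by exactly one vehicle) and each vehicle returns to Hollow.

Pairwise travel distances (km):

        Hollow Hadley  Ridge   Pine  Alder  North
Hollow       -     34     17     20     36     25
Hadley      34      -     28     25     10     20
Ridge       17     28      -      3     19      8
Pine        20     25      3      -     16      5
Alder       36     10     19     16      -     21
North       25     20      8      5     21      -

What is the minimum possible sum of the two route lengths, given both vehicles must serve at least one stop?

There are 2^4 − 1 = 15 ways to divide the 5 stops into two non-empty groups. For each, the best each vehicle can do is its own shortest tour through its group:
  {Hadley} + {Ridge, Pine, Alder, North}: 68 + 82 = 150
  {Ridge} + {Hadley, Pine, Alder, North}: 34 + 90 = 124
  {Hadley, Ridge} + {Pine, Alder, North}: 79 + 82 = 161
  {Pine} + {Hadley, Ridge, Alder, North}: 40 + 90 = 130
  {Hadley, Pine} + {Ridge, Alder, North}: 79 + 82 = 161
  {Ridge, Pine} + {Hadley, Alder, North}: 40 + 90 = 130
  … (15 splits in total)
Best: vehicle 1 Hollow → Ridge → Hollow = 34; vehicle 2 Hollow → Hadley → Alder → Pine → North → Hollow = 90; combined 124.

Minimum combined distance: 124 km.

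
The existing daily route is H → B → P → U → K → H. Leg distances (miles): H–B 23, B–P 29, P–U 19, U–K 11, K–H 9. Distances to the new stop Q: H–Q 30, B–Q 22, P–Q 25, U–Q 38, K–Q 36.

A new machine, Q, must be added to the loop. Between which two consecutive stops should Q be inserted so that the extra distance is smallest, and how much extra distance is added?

+18 miles — insert Q between B and P.

Insertion cost between consecutive stops i–j is d(i,Q) + d(Q,j) − d(i,j):
  between H and B: 30 + 22 − 23 = 29
  between B and P: 22 + 25 − 29 = 18
  between P and U: 25 + 38 − 19 = 44
  between U and K: 38 + 36 − 11 = 63
  between K and H: 36 + 30 − 9 = 57
Cheapest insertion is between B and P, adding 18.
New total = 91 + 18 = 109.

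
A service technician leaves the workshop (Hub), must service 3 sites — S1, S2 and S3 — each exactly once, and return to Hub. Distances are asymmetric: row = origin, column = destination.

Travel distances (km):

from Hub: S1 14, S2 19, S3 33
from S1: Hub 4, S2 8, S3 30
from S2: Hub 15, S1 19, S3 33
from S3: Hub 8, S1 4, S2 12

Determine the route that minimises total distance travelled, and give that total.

Hub-S1-S2-S3-Hub: 14+8+33+8 = 63
Hub-S1-S3-S2-Hub: 14+30+12+15 = 71
Hub-S2-S1-S3-Hub: 19+19+30+8 = 76
Hub-S2-S3-S1-Hub: 19+33+4+4 = 60
Hub-S3-S1-S2-Hub: 33+4+8+15 = 60
Hub-S3-S2-S1-Hub: 33+12+19+4 = 68
The minimum is 60.
One optimal route: Hub → S2 → S3 → S1 → Hub.

60 km — the shortest possible round trip.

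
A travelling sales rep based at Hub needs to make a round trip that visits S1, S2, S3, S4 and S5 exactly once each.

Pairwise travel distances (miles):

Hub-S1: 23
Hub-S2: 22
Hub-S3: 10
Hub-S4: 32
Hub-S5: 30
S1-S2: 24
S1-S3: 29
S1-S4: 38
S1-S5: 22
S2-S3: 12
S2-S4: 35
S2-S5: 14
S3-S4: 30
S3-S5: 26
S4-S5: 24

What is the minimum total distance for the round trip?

There are 60 distinct closed tours to check (reversals are equivalent).
Hub - S1 - S2 - S3 - S4 - S5 - Hub: 23+24+12+30+24+30 = 143
Hub - S1 - S2 - S3 - S5 - S4 - Hub: 23+24+12+26+24+32 = 141
Hub - S1 - S2 - S4 - S3 - S5 - Hub: 23+24+35+30+26+30 = 168
Hub - S1 - S2 - S4 - S5 - S3 - Hub: 23+24+35+24+26+10 = 142
Hub - S1 - S2 - S5 - S3 - S4 - Hub: 23+24+14+26+30+32 = 149
Hub - S1 - S2 - S5 - S4 - S3 - Hub: 23+24+14+24+30+10 = 125
Hub - S1 - S3 - S2 - S4 - S5 - Hub: 23+29+12+35+24+30 = 153
Hub - S1 - S3 - S2 - S5 - S4 - Hub: 23+29+12+14+24+32 = 134
Hub - S1 - S3 - S4 - S2 - S5 - Hub: 23+29+30+35+14+30 = 161
Hub - S1 - S3 - S4 - S5 - S2 - Hub: 23+29+30+24+14+22 = 142
Hub - S1 - S3 - S5 - S2 - S4 - Hub: 23+29+26+14+35+32 = 159
Hub - S1 - S3 - S5 - S4 - S2 - Hub: 23+29+26+24+35+22 = 159
Hub - S1 - S4 - S2 - S3 - S5 - Hub: 23+38+35+12+26+30 = 164
Hub - S1 - S4 - S2 - S5 - S3 - Hub: 23+38+35+14+26+10 = 146
… (46 more)
Hub - S1 - S4 - S5 - S2 - S3 - Hub: 23+38+24+14+12+10 = 121  ← best
The minimum is 121.
One optimal route: Hub → S1 → S4 → S5 → S2 → S3 → Hub (or its reverse).

Minimum total distance: 121 miles.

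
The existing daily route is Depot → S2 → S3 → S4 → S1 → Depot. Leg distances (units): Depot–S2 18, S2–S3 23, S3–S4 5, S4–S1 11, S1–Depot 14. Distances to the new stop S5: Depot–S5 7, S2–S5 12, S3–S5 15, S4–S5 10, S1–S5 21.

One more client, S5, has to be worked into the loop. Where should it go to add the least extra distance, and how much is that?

Insertion cost between consecutive stops i–j is d(i,S5) + d(S5,j) − d(i,j):
  between Depot and S2: 7 + 12 − 18 = 1
  between S2 and S3: 12 + 15 − 23 = 4
  between S3 and S4: 15 + 10 − 5 = 20
  between S4 and S1: 10 + 21 − 11 = 20
  between S1 and Depot: 21 + 7 − 14 = 14
Cheapest insertion is between Depot and S2, adding 1.
New total = 71 + 1 = 72.

Minimum extra distance: 1, inserting S5 between Depot and S2.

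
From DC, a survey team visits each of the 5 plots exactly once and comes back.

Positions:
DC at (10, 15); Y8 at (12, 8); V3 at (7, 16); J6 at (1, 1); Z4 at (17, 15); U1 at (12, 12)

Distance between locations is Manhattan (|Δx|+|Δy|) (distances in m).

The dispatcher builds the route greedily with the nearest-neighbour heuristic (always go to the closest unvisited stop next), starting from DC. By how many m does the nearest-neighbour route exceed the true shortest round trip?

DC: V3=4, U1=5, Z4=7, Y8=9, J6=23 ⇒ V3
V3: U1=9, Z4=11, Y8=13, J6=21 ⇒ U1
U1: Y8=4, Z4=8, J6=22 ⇒ Y8
Y8: Z4=12, J6=18 ⇒ Z4
Z4: J6=30 ⇒ J6
NN route DC → V3 → U1 → Y8 → Z4 → J6 → DC costs 82.
Optimal: DC → V3 → J6 → Y8 → U1 → Z4 → DC costs 62 (by enumerating all 60 distinct tours).
Excess = 82 − 62 = 20.

The nearest-neighbour route is 20 m longer than optimal.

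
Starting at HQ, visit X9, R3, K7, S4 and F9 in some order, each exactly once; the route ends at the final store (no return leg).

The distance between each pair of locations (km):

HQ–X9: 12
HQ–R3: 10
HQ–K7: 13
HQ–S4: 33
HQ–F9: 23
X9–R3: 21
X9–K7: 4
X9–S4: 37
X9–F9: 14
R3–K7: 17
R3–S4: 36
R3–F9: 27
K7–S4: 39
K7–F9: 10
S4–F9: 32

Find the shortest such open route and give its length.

There are 5! = 120 possible orderings.
HQ - X9 - R3 - K7 - S4 - F9: 12+21+17+39+32 = 121
HQ - X9 - R3 - K7 - F9 - S4: 12+21+17+10+32 = 92
HQ - X9 - R3 - S4 - K7 - F9: 12+21+36+39+10 = 118
HQ - X9 - R3 - S4 - F9 - K7: 12+21+36+32+10 = 111
HQ - X9 - R3 - F9 - K7 - S4: 12+21+27+10+39 = 109
HQ - X9 - R3 - F9 - S4 - K7: 12+21+27+32+39 = 131
HQ - X9 - K7 - R3 - S4 - F9: 12+4+17+36+32 = 101
HQ - X9 - K7 - R3 - F9 - S4: 12+4+17+27+32 = 92
HQ - X9 - K7 - S4 - R3 - F9: 12+4+39+36+27 = 118
HQ - X9 - K7 - S4 - F9 - R3: 12+4+39+32+27 = 114
HQ - X9 - K7 - F9 - R3 - S4: 12+4+10+27+36 = 89
HQ - X9 - K7 - F9 - S4 - R3: 12+4+10+32+36 = 94
HQ - X9 - S4 - R3 - K7 - F9: 12+37+36+17+10 = 112
HQ - X9 - S4 - R3 - F9 - K7: 12+37+36+27+10 = 122
… (106 more)
HQ - R3 - X9 - K7 - F9 - S4: 10+21+4+10+32 = 77  ← best
The minimum is 77.
One shortest path: HQ → R3 → X9 → K7 → F9 → S4.

77 km — the minimum one-way total.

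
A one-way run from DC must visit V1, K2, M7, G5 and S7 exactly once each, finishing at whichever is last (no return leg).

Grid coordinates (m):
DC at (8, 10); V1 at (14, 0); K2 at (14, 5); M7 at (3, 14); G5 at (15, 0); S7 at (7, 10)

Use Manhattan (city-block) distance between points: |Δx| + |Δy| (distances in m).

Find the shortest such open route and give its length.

There are 5! = 120 possible orderings.
DC - V1 - K2 - M7 - G5 - S7: 16+5+20+26+18 = 85
DC - V1 - K2 - M7 - S7 - G5: 16+5+20+8+18 = 67
DC - V1 - K2 - G5 - M7 - S7: 16+5+6+26+8 = 61
DC - V1 - K2 - G5 - S7 - M7: 16+5+6+18+8 = 53
DC - V1 - K2 - S7 - M7 - G5: 16+5+12+8+26 = 67
DC - V1 - K2 - S7 - G5 - M7: 16+5+12+18+26 = 77
DC - V1 - M7 - K2 - G5 - S7: 16+25+20+6+18 = 85
DC - V1 - M7 - K2 - S7 - G5: 16+25+20+12+18 = 91
DC - V1 - M7 - G5 - K2 - S7: 16+25+26+6+12 = 85
DC - V1 - M7 - G5 - S7 - K2: 16+25+26+18+12 = 97
DC - V1 - M7 - S7 - K2 - G5: 16+25+8+12+6 = 67
DC - V1 - M7 - S7 - G5 - K2: 16+25+8+18+6 = 73
DC - V1 - G5 - K2 - M7 - S7: 16+1+6+20+8 = 51
DC - V1 - G5 - K2 - S7 - M7: 16+1+6+12+8 = 43
… (106 more)
DC - M7 - S7 - K2 - V1 - G5: 9+8+12+5+1 = 35  ← best
The minimum is 35.
One shortest path: DC → M7 → S7 → K2 → V1 → G5.

Shortest open route: 35 m.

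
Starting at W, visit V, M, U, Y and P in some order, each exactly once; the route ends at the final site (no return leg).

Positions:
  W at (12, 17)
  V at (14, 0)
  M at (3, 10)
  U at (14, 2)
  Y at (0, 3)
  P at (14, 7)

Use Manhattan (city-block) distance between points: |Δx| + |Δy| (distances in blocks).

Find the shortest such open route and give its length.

There are 5! = 120 possible orderings.
W→V→M→U→Y→P: 19+21+19+15+18 = 92
W→V→M→U→P→Y: 19+21+19+5+18 = 82
W→V→M→Y→U→P: 19+21+10+15+5 = 70
W→V→M→Y→P→U: 19+21+10+18+5 = 73
W→V→M→P→U→Y: 19+21+14+5+15 = 74
W→V→M→P→Y→U: 19+21+14+18+15 = 87
W→V→U→M→Y→P: 19+2+19+10+18 = 68
W→V→U→M→P→Y: 19+2+19+14+18 = 72
W→V→U→Y→M→P: 19+2+15+10+14 = 60
W→V→U→Y→P→M: 19+2+15+18+14 = 68
W→V→U→P→M→Y: 19+2+5+14+10 = 50
W→V→U→P→Y→M: 19+2+5+18+10 = 54
W→V→Y→M→U→P: 19+17+10+19+5 = 70
W→V→Y→M→P→U: 19+17+10+14+5 = 65
… (106 more)
W→P→V→U→Y→M: 12+7+2+15+10 = 46  ← best
The minimum is 46.
One shortest path: W → P → V → U → Y → M.

46 blocks — the minimum one-way total.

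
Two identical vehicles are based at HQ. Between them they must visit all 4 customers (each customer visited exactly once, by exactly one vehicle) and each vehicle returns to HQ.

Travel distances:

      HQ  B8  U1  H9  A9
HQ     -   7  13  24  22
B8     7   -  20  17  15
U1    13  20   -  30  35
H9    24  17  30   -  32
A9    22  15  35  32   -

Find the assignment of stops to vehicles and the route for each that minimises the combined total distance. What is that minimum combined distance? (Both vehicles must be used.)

There are 2^3 − 1 = 7 ways to divide the 4 stops into two non-empty groups. For each, the best each vehicle can do is its own shortest tour through its group:
  {B8} + {U1, H9, A9}: 14 + 97 = 111
  {U1} + {B8, H9, A9}: 26 + 78 = 104
  {B8, U1} + {H9, A9}: 40 + 78 = 118
  {H9} + {B8, U1, A9}: 48 + 70 = 118
  {B8, H9} + {U1, A9}: 48 + 70 = 118
  {U1, H9} + {B8, A9}: 67 + 44 = 111
  … (7 splits in total)
Best: vehicle 1 HQ → U1 → HQ = 26; vehicle 2 HQ → B8 → H9 → A9 → HQ = 78; combined 104.

104 — the smallest possible combined total.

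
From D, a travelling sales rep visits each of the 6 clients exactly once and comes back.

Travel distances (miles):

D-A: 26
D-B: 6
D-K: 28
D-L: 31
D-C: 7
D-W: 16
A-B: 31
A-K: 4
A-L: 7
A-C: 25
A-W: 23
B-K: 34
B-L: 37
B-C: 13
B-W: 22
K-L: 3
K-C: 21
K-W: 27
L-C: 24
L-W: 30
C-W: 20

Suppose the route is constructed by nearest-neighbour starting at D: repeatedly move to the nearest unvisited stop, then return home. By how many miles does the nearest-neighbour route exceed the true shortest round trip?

Excess over optimum: 11 miles.

D: B=6, C=7, W=16, A=26, K=28, L=31 ⇒ B
B: C=13, W=22, A=31, K=34, L=37 ⇒ C
C: W=20, K=21, L=24, A=25 ⇒ W
W: A=23, K=27, L=30 ⇒ A
A: K=4, L=7 ⇒ K
K: L=3 ⇒ L
NN route D → B → C → W → A → K → L → D costs 100.
Optimal: D → B → C → K → L → A → W → D costs 89 (by enumerating all 360 distinct tours).
Excess = 100 − 89 = 11.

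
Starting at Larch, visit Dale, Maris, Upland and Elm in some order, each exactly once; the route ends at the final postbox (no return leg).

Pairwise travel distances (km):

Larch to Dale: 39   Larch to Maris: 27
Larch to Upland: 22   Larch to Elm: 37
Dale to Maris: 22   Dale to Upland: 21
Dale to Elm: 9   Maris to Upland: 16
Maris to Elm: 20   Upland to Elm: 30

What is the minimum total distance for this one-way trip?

There are 4! = 24 possible orderings.
Larch→Dale→Maris→Upland→Elm: 39+22+16+30 = 107
Larch→Dale→Maris→Elm→Upland: 39+22+20+30 = 111
Larch→Dale→Upland→Maris→Elm: 39+21+16+20 = 96
Larch→Dale→Upland→Elm→Maris: 39+21+30+20 = 110
Larch→Dale→Elm→Maris→Upland: 39+9+20+16 = 84
Larch→Dale→Elm→Upland→Maris: 39+9+30+16 = 94
Larch→Maris→Dale→Upland→Elm: 27+22+21+30 = 100
Larch→Maris→Dale→Elm→Upland: 27+22+9+30 = 88
Larch→Maris→Upland→Dale→Elm: 27+16+21+9 = 73
Larch→Maris→Upland→Elm→Dale: 27+16+30+9 = 82
Larch→Maris→Elm→Dale→Upland: 27+20+9+21 = 77
Larch→Maris→Elm→Upland→Dale: 27+20+30+21 = 98
Larch→Upland→Dale→Maris→Elm: 22+21+22+20 = 85
Larch→Upland→Dale→Elm→Maris: 22+21+9+20 = 72
… (10 more)
Larch→Upland→Maris→Elm→Dale: 22+16+20+9 = 67  ← best
The minimum is 67.
One shortest path: Larch → Upland → Maris → Elm → Dale.

Minimum one-way distance = 67 km.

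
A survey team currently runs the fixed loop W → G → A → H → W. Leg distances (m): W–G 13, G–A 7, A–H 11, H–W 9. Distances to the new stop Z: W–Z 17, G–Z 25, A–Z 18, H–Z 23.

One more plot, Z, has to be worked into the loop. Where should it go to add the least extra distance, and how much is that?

Minimum extra distance: 29 m, inserting Z between W and G.

Insertion cost between consecutive stops i–j is d(i,Z) + d(Z,j) − d(i,j):
  between W and G: 17 + 25 − 13 = 29
  between G and A: 25 + 18 − 7 = 36
  between A and H: 18 + 23 − 11 = 30
  between H and W: 23 + 17 − 9 = 31
Cheapest insertion is between W and G, adding 29.
New total = 40 + 29 = 69.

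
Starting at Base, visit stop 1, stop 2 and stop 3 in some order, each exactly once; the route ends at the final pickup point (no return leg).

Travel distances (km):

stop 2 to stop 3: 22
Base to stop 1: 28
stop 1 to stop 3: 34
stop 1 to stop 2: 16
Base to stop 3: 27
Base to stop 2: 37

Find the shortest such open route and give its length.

There are 3! = 6 possible orderings.
Base → stop 1 → stop 2 → stop 3: 28+16+22 = 66
Base → stop 1 → stop 3 → stop 2: 28+34+22 = 84
Base → stop 2 → stop 1 → stop 3: 37+16+34 = 87
Base → stop 2 → stop 3 → stop 1: 37+22+34 = 93
Base → stop 3 → stop 1 → stop 2: 27+34+16 = 77
Base → stop 3 → stop 2 → stop 1: 27+22+16 = 65
The minimum is 65.
One shortest path: Base → stop 3 → stop 2 → stop 1.

Minimum one-way distance = 65 km.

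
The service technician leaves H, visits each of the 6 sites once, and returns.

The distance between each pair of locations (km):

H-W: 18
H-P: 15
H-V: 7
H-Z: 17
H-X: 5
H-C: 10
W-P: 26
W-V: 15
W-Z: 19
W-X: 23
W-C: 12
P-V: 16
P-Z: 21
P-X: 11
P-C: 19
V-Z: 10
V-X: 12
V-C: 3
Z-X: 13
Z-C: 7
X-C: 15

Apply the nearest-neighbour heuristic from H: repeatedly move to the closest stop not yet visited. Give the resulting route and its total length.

From H: distances to unvisited — X=5, V=7, C=10, P=15, Z=17, W=18. Nearest is X (5).
From X: distances to unvisited — P=11, V=12, Z=13, C=15, W=23. Nearest is P (11).
From P: distances to unvisited — V=16, C=19, Z=21, W=26. Nearest is V (16).
From V: distances to unvisited — C=3, Z=10, W=15. Nearest is C (3).
From C: distances to unvisited — Z=7, W=12. Nearest is Z (7).
From Z: distances to unvisited — W=19. Nearest is W (19).
Return W→H: 18.
Total = 5 + 11 + 16 + 3 + 7 + 19 + 18 = 79.

Total distance 79 km via the nearest-neighbour route H → X → P → V → C → Z → W → H.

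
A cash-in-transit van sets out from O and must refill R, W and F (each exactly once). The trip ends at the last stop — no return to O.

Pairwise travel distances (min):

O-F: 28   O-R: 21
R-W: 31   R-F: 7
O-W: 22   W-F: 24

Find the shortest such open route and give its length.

52 min — the minimum one-way total.

There are 3! = 6 possible orderings.
O→R→W→F: 21+31+24 = 76
O→R→F→W: 21+7+24 = 52
O→W→R→F: 22+31+7 = 60
O→W→F→R: 22+24+7 = 53
O→F→R→W: 28+7+31 = 66
O→F→W→R: 28+24+31 = 83
The minimum is 52.
One shortest path: O → R → F → W.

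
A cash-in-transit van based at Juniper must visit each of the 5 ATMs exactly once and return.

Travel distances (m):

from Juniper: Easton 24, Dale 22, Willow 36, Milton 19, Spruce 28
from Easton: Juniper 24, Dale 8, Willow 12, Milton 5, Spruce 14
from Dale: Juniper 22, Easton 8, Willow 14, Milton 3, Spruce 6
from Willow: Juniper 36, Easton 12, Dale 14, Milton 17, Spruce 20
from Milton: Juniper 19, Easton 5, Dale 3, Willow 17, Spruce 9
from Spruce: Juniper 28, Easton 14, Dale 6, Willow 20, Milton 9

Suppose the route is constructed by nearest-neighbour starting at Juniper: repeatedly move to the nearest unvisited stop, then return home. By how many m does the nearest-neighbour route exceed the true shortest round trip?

Excess over optimum: 6 m.

Juniper: Milton=19, Dale=22, Easton=24, Spruce=28, Willow=36 ⇒ Milton
Milton: Dale=3, Easton=5, Spruce=9, Willow=17 ⇒ Dale
Dale: Spruce=6, Easton=8, Willow=14 ⇒ Spruce
Spruce: Easton=14, Willow=20 ⇒ Easton
Easton: Willow=12 ⇒ Willow
NN route Juniper → Milton → Dale → Spruce → Easton → Willow → Juniper costs 90.
Optimal: Juniper → Easton → Willow → Dale → Spruce → Milton → Juniper costs 84 (by enumerating all 60 distinct tours).
Excess = 90 − 84 = 6.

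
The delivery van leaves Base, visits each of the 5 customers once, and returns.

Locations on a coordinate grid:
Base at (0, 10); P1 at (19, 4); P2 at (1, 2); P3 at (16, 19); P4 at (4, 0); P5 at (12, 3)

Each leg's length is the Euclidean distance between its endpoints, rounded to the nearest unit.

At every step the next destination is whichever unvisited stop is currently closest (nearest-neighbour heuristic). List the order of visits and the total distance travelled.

Base → [P2:8 / P4:11 / P5:14 / P3:18 / P1:20] → P2 (8)
P2 → [P4:4 / P5:11 / P1:18 / P3:23] → P4 (4)
P4 → [P5:9 / P1:16 / P3:22] → P5 (9)
P5 → [P1:7 / P3:16] → P1 (7)
P1 → [P3:15] → P3 (15)
Return P3→Base: 18.
Total = 8 + 4 + 9 + 7 + 15 + 18 = 61.

Total distance 61 via the nearest-neighbour route Base → P2 → P4 → P5 → P1 → P3 → Base.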